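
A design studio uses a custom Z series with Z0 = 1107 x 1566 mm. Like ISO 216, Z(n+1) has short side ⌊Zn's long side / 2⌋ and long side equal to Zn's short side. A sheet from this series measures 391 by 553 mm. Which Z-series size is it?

Z0: 1107 × 1566 mm
Z1: 783 × 1107 mm
Z2: 553 × 783 mm
Z3: 391 × 553 mm
Z4: 276 × 391 mm
→ matches Z3.

Z3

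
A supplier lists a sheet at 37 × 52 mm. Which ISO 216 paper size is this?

A9 (37 × 52 mm)

Aspect ratio 52/37 ≈ 1.405 — close to the ISO √2 ≈ 1.414.
In the A-series (A0 area = 1 m²): A9 = 37 × 52 mm.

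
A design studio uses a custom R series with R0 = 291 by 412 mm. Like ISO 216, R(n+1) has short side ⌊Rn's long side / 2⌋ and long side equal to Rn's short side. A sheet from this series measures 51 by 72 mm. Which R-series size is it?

R0: 291 × 412 mm
R1: 206 × 291 mm
R2: 145 × 206 mm
R3: 103 × 145 mm
R4: 72 × 103 mm
R5: 51 × 72 mm
R6: 36 × 51 mm
→ matches R5.

R5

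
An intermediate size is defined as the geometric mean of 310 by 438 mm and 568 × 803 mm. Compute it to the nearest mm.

Short side: √(310 · 568) = √176080 ≈ 419.6 → 420 mm
Long side: √(438 · 803) = √351714 ≈ 593.1 → 593 mm

420 × 593 mm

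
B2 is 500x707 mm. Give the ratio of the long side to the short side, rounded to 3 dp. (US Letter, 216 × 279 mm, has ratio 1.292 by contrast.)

1.414

707 / 500 = 1.414
Matches √2 ≈ 1.414 — the ISO 216 defining ratio.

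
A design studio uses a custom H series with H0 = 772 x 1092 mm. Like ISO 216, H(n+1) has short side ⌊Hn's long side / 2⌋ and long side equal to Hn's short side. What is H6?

96 × 136 mm

H1 = 546 × 772 mm (from H0 by 1 halving).
H2: ⌊772/2⌋ × 546 = 386 × 546 mm
H3: ⌊546/2⌋ × 386 = 273 × 386 mm
H4: ⌊386/2⌋ × 273 = 193 × 273 mm
H5: ⌊273/2⌋ × 193 = 136 × 193 mm
H6: ⌊193/2⌋ × 136 = 96 × 136 mm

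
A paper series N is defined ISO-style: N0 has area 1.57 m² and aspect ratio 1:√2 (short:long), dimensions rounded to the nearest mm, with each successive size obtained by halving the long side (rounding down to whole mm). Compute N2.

Let N0's short side be w mm. w · w√2 = 1.57 m² = 1,570,000 mm², so w ≈ 1053.6 mm and w√2 ≈ 1490.1 mm → N0 = 1054 × 1490 mm.
N1: ⌊1490/2⌋ × 1054 = 745 × 1054 mm
N2: ⌊1054/2⌋ × 745 = 527 × 745 mm

527 × 745 mm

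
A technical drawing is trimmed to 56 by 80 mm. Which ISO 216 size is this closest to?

Aspect ratio 80/56 ≈ 1.429 — close to the ISO √2 ≈ 1.414.
In the C-series (envelope sizes, between A and B): C8 = 57 × 81 mm.
Off by 2 mm total — nearest standard size.

C8 (57 × 81 mm)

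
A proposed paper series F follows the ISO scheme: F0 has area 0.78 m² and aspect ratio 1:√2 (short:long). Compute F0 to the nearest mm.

743 × 1050 mm

Let the short side be w mm. Then w · w√2 = 0.78 m² = 780,000 mm².
w² = 780,000/√2, so w ≈ 742.7 mm; long side = w√2 ≈ 1050.3 mm.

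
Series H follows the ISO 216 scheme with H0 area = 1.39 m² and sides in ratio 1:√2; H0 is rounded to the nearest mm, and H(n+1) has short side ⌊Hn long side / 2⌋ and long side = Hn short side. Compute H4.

247 × 350 mm

Let H0's short side be w mm. w · w√2 = 1.39 m² = 1,390,000 mm², so w ≈ 991.4 mm and w√2 ≈ 1402.1 mm → H0 = 991 × 1402 mm.
H1: ⌊1402/2⌋ × 991 = 701 × 991 mm
H2: ⌊991/2⌋ × 701 = 495 × 701 mm
H3: ⌊701/2⌋ × 495 = 350 × 495 mm
H4: ⌊495/2⌋ × 350 = 247 × 350 mm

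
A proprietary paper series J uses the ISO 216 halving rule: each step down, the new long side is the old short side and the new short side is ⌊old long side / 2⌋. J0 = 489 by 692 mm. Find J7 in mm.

J1 = 346 × 489 mm (from J0 by 1 halving).
J2: ⌊489/2⌋ × 346 = 244 × 346 mm
J3: ⌊346/2⌋ × 244 = 173 × 244 mm
J4: ⌊244/2⌋ × 173 = 122 × 173 mm
J5: ⌊173/2⌋ × 122 = 86 × 122 mm
J6: ⌊122/2⌋ × 86 = 61 × 86 mm
J7: ⌊86/2⌋ × 61 = 43 × 61 mm

43 × 61 mm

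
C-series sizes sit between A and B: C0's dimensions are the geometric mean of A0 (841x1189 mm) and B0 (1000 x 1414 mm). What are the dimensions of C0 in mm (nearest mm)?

Short: √(841 · 1000) = √841000 ≈ 917.1 mm.
Long: √(1189 · 1414) = √1681246 ≈ 1296.6 mm.

917 × 1297 mm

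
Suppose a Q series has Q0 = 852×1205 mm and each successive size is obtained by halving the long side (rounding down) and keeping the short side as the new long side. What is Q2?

426 × 602 mm

Q1: ⌊1205/2⌋ × 852 = 602 × 852 mm
Q2: ⌊852/2⌋ × 602 = 426 × 602 mm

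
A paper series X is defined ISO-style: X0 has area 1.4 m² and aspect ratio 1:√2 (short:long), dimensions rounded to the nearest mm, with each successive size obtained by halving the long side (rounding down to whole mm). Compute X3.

Let X0's short side be w mm. w · w√2 = 1.4 m² = 1,400,000 mm², so w ≈ 995.0 mm and w√2 ≈ 1407.1 mm → X0 = 995 × 1407 mm.
X1: ⌊1407/2⌋ × 995 = 703 × 995 mm
X2: ⌊995/2⌋ × 703 = 497 × 703 mm
X3: ⌊703/2⌋ × 497 = 351 × 497 mm

351 × 497 mm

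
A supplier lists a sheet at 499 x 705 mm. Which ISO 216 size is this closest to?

B2 (500 × 707 mm)

Aspect ratio 705/499 ≈ 1.413 — close to the ISO √2 ≈ 1.414.
In the B-series (B0 = 1000 × 1414 mm): B2 = 500 × 707 mm.
Off by 3 mm total — nearest standard size.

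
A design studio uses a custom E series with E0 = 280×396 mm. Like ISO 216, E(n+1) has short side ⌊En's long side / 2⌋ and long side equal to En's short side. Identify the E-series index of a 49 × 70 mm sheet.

E0: 280 × 396 mm
E1: 198 × 280 mm
E2: 140 × 198 mm
E3: 99 × 140 mm
E4: 70 × 99 mm
E5: 49 × 70 mm
E6: 35 × 49 mm
→ matches E5.

E5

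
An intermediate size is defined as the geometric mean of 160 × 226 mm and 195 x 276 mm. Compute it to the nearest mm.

177 × 250 mm

Short side: √(160 · 195) = √31200 ≈ 176.6 → 177 mm
Long side: √(226 · 276) = √62376 ≈ 249.8 → 250 mm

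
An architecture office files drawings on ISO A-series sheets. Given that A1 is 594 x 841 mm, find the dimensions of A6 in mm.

A2: ⌊841/2⌋ × 594 = 420 × 594 mm
A3: ⌊594/2⌋ × 420 = 297 × 420 mm
A4: ⌊420/2⌋ × 297 = 210 × 297 mm
A5: ⌊297/2⌋ × 210 = 148 × 210 mm
A6: ⌊210/2⌋ × 148 = 105 × 148 mm

105 × 148 mm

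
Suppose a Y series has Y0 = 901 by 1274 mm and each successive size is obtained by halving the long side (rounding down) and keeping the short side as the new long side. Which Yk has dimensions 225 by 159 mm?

Y5

Y0: 901 × 1274 mm
Y1: 637 × 901 mm
Y2: 450 × 637 mm
Y3: 318 × 450 mm
Y4: 225 × 318 mm
Y5: 159 × 225 mm
Y6: 112 × 159 mm
→ matches Y5.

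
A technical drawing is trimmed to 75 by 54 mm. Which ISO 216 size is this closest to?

Aspect ratio 75/54 ≈ 1.389 (ISO target is √2 ≈ 1.414).
In the A-series (A0 area = 1 m²): A8 = 52 × 74 mm.
Off by 3 mm total — nearest standard size.

A8 (52 × 74 mm)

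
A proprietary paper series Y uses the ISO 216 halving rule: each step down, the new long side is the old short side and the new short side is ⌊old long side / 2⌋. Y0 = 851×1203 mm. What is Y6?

106 × 150 mm

Y1 = 601 × 851 mm (from Y0 by 1 halving).
Y2: ⌊851/2⌋ × 601 = 425 × 601 mm
Y3: ⌊601/2⌋ × 425 = 300 × 425 mm
Y4: ⌊425/2⌋ × 300 = 212 × 300 mm
Y5: ⌊300/2⌋ × 212 = 150 × 212 mm
Y6: ⌊212/2⌋ × 150 = 106 × 150 mm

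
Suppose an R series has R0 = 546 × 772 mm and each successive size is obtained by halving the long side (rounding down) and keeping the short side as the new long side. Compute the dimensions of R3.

R1: ⌊772/2⌋ × 546 = 386 × 546 mm
R2: ⌊546/2⌋ × 386 = 273 × 386 mm
R3: ⌊386/2⌋ × 273 = 193 × 273 mm

193 × 273 mm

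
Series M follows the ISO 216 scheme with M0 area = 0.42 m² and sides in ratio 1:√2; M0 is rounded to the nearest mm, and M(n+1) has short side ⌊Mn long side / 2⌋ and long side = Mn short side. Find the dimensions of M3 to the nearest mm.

Let M0's short side be w mm. w · w√2 = 0.42 m² = 420,000 mm², so w ≈ 545.0 mm and w√2 ≈ 770.7 mm → M0 = 545 × 771 mm.
M1: ⌊771/2⌋ × 545 = 385 × 545 mm
M2: ⌊545/2⌋ × 385 = 272 × 385 mm
M3: ⌊385/2⌋ × 272 = 192 × 272 mm

192 × 272 mm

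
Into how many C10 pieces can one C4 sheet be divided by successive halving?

Each ISO step halves the sheet: 1 × C4 → 2 × C5 → 4 × C6 → 8 × C7 → …
From C4 to C10 is 6 halving steps: 2^6 = 64.

64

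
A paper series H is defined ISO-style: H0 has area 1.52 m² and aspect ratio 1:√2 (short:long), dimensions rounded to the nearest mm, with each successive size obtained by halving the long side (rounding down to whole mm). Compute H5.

183 × 259 mm

Let H0's short side be w mm. w · w√2 = 1.52 m² = 1,520,000 mm², so w ≈ 1036.7 mm and w√2 ≈ 1466.2 mm → H0 = 1037 × 1466 mm.
H1: ⌊1466/2⌋ × 1037 = 733 × 1037 mm
H2: ⌊1037/2⌋ × 733 = 518 × 733 mm
H3: ⌊733/2⌋ × 518 = 366 × 518 mm
H4: ⌊518/2⌋ × 366 = 259 × 366 mm
H5: ⌊366/2⌋ × 259 = 183 × 259 mm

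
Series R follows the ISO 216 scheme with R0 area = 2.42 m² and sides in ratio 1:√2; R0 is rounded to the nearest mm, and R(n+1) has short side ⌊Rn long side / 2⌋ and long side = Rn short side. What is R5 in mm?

Let R0's short side be w mm. w · w√2 = 2.42 m² = 2,420,000 mm², so w ≈ 1308.1 mm and w√2 ≈ 1850.0 mm → R0 = 1308 × 1850 mm.
R1: ⌊1850/2⌋ × 1308 = 925 × 1308 mm
R2: ⌊1308/2⌋ × 925 = 654 × 925 mm
R3: ⌊925/2⌋ × 654 = 462 × 654 mm
R4: ⌊654/2⌋ × 462 = 327 × 462 mm
R5: ⌊462/2⌋ × 327 = 231 × 327 mm

231 × 327 mm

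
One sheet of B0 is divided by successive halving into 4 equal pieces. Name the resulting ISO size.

B2

4 = 2^2, so 2 halving steps.
B0 → B1 → … → B2 after 2 steps.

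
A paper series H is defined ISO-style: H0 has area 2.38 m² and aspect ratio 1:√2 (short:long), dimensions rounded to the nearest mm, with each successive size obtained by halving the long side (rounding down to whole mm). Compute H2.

Let H0's short side be w mm. w · w√2 = 2.38 m² = 2,380,000 mm², so w ≈ 1297.3 mm and w√2 ≈ 1834.6 mm → H0 = 1297 × 1835 mm.
H1: ⌊1835/2⌋ × 1297 = 917 × 1297 mm
H2: ⌊1297/2⌋ × 917 = 648 × 917 mm

648 × 917 mm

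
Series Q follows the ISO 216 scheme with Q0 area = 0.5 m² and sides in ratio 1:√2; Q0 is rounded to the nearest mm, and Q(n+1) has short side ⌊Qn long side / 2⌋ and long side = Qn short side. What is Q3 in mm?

210 × 297 mm

Let Q0's short side be w mm. w · w√2 = 0.5 m² = 500,000 mm², so w ≈ 594.6 mm and w√2 ≈ 840.9 mm → Q0 = 595 × 841 mm.
Q1: ⌊841/2⌋ × 595 = 420 × 595 mm
Q2: ⌊595/2⌋ × 420 = 297 × 420 mm
Q3: ⌊420/2⌋ × 297 = 210 × 297 mm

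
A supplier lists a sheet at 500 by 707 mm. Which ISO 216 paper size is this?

B2 (500 × 707 mm)

Aspect ratio 707/500 ≈ 1.414 — close to the ISO √2 ≈ 1.414.
In the B-series (B0 = 1000 × 1414 mm): B2 = 500 × 707 mm.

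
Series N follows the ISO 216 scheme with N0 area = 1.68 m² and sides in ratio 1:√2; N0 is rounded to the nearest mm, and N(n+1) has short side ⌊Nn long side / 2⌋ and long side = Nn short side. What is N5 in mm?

Let N0's short side be w mm. w · w√2 = 1.68 m² = 1,680,000 mm², so w ≈ 1089.9 mm and w√2 ≈ 1541.4 mm → N0 = 1090 × 1541 mm.
N1: ⌊1541/2⌋ × 1090 = 770 × 1090 mm
N2: ⌊1090/2⌋ × 770 = 545 × 770 mm
N3: ⌊770/2⌋ × 545 = 385 × 545 mm
N4: ⌊545/2⌋ × 385 = 272 × 385 mm
N5: ⌊385/2⌋ × 272 = 192 × 272 mm

192 × 272 mm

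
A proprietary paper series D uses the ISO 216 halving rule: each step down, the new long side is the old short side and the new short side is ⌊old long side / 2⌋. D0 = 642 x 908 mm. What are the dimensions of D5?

113 × 160 mm

D1: ⌊908/2⌋ × 642 = 454 × 642 mm
D2: ⌊642/2⌋ × 454 = 321 × 454 mm
D3: ⌊454/2⌋ × 321 = 227 × 321 mm
D4: ⌊321/2⌋ × 227 = 160 × 227 mm
D5: ⌊227/2⌋ × 160 = 113 × 160 mm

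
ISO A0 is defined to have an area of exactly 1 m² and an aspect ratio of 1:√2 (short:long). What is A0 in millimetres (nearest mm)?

Let the short side be w mm. Then the long side is w√2 and w · w√2 = 10⁶ mm².
w² = 10⁶/√2, so w = 1000 / 2^(1/4) ≈ 840.9 mm; long side = 1000 · 2^(1/4) ≈ 1189.2 mm.

841 × 1189 mm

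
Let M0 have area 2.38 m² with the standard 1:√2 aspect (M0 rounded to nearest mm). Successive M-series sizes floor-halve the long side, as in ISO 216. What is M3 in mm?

Let M0's short side be w mm. w · w√2 = 2.38 m² = 2,380,000 mm², so w ≈ 1297.3 mm and w√2 ≈ 1834.6 mm → M0 = 1297 × 1835 mm.
M1: ⌊1835/2⌋ × 1297 = 917 × 1297 mm
M2: ⌊1297/2⌋ × 917 = 648 × 917 mm
M3: ⌊917/2⌋ × 648 = 458 × 648 mm

458 × 648 mm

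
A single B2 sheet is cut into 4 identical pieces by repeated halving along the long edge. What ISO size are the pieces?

B4

4 = 2^2, so 2 halving steps.
B2 → B3 → … → B4 after 2 steps.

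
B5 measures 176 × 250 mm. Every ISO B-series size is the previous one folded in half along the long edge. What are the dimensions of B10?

B6: ⌊250/2⌋ × 176 = 125 × 176 mm
B7: ⌊176/2⌋ × 125 = 88 × 125 mm
B8: ⌊125/2⌋ × 88 = 62 × 88 mm
B9: ⌊88/2⌋ × 62 = 44 × 62 mm
B10: ⌊62/2⌋ × 44 = 31 × 44 mm

31 × 44 mm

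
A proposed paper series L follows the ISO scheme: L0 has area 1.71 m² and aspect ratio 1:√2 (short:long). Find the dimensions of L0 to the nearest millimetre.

Let the short side be w mm. Then w · w√2 = 1.71 m² = 1,710,000 mm².
w² = 1,710,000/√2, so w ≈ 1099.6 mm; long side = w√2 ≈ 1555.1 mm.

1100 × 1555 mm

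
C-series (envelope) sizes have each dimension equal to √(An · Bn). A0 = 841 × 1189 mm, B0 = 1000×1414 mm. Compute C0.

Short side: √(841 · 1000) = √841000 ≈ 917.1 → 917 mm
Long side: √(1189 · 1414) = √1681246 ≈ 1296.6 → 1297 mm

917 × 1297 mm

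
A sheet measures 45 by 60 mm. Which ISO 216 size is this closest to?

B9 (44 × 62 mm)

Aspect ratio 60/45 ≈ 1.333 (ISO target is √2 ≈ 1.414).
In the B-series (B0 = 1000 × 1414 mm): B9 = 44 × 62 mm.
Off by 3 mm total — nearest standard size.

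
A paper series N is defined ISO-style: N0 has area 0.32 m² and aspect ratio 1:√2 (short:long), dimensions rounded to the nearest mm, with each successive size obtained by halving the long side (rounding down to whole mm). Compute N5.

Let N0's short side be w mm. w · w√2 = 0.32 m² = 320,000 mm², so w ≈ 475.7 mm and w√2 ≈ 672.7 mm → N0 = 476 × 673 mm.
N1: ⌊673/2⌋ × 476 = 336 × 476 mm
N2: ⌊476/2⌋ × 336 = 238 × 336 mm
N3: ⌊336/2⌋ × 238 = 168 × 238 mm
N4: ⌊238/2⌋ × 168 = 119 × 168 mm
N5: ⌊168/2⌋ × 119 = 84 × 119 mm

84 × 119 mm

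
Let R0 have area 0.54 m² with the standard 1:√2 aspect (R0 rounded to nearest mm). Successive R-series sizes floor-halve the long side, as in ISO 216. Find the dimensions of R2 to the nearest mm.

Let R0's short side be w mm. w · w√2 = 0.54 m² = 540,000 mm², so w ≈ 617.9 mm and w√2 ≈ 873.9 mm → R0 = 618 × 874 mm.
R1: ⌊874/2⌋ × 618 = 437 × 618 mm
R2: ⌊618/2⌋ × 437 = 309 × 437 mm

309 × 437 mm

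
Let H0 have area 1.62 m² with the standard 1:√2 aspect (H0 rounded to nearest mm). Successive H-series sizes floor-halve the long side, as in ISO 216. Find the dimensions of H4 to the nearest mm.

267 × 378 mm

Let H0's short side be w mm. w · w√2 = 1.62 m² = 1,620,000 mm², so w ≈ 1070.3 mm and w√2 ≈ 1513.6 mm → H0 = 1070 × 1514 mm.
H1: ⌊1514/2⌋ × 1070 = 757 × 1070 mm
H2: ⌊1070/2⌋ × 757 = 535 × 757 mm
H3: ⌊757/2⌋ × 535 = 378 × 535 mm
H4: ⌊535/2⌋ × 378 = 267 × 378 mm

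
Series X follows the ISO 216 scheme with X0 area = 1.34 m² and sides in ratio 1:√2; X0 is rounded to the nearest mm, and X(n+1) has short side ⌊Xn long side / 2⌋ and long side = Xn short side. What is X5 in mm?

Let X0's short side be w mm. w · w√2 = 1.34 m² = 1,340,000 mm², so w ≈ 973.4 mm and w√2 ≈ 1376.6 mm → X0 = 973 × 1377 mm.
X1: ⌊1377/2⌋ × 973 = 688 × 973 mm
X2: ⌊973/2⌋ × 688 = 486 × 688 mm
X3: ⌊688/2⌋ × 486 = 344 × 486 mm
X4: ⌊486/2⌋ × 344 = 243 × 344 mm
X5: ⌊344/2⌋ × 243 = 172 × 243 mm

172 × 243 mm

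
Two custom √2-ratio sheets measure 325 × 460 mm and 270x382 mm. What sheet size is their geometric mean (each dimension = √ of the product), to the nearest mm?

296 × 419 mm

Short side: √(325 · 270) = √87750 ≈ 296.2 → 296 mm
Long side: √(460 · 382) = √175720 ≈ 419.2 → 419 mm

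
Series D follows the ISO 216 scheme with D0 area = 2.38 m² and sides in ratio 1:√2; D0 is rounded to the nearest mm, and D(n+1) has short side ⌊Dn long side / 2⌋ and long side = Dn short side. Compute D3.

Let D0's short side be w mm. w · w√2 = 2.38 m² = 2,380,000 mm², so w ≈ 1297.3 mm and w√2 ≈ 1834.6 mm → D0 = 1297 × 1835 mm.
D1: ⌊1835/2⌋ × 1297 = 917 × 1297 mm
D2: ⌊1297/2⌋ × 917 = 648 × 917 mm
D3: ⌊917/2⌋ × 648 = 458 × 648 mm

458 × 648 mm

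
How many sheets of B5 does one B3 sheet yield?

Each ISO step halves the sheet: 1 × B3 → 2 × B4 → 4 × B5
From B3 to B5 is 2 halving steps: 2^2 = 4.

4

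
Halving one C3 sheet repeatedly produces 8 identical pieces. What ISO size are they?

C6

8 = 2^3, so 3 halving steps.
C3 → C4 → … → C6 after 3 steps.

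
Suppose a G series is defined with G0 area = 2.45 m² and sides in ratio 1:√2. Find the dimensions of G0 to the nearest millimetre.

1316 × 1861 mm

Let the short side be w mm. Then w · w√2 = 2.45 m² = 2,450,000 mm².
w² = 2,450,000/√2, so w ≈ 1316.2 mm; long side = w√2 ≈ 1861.4 mm.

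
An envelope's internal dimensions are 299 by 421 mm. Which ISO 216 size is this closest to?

Aspect ratio 421/299 ≈ 1.408 — close to the ISO √2 ≈ 1.414.
In the A-series (A0 area = 1 m²): A3 = 297 × 420 mm.
Off by 3 mm total — nearest standard size.

A3 (297 × 420 mm)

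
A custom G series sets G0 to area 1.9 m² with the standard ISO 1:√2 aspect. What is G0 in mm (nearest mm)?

Let the short side be w mm. Then w · w√2 = 1.9 m² = 1,900,000 mm².
w² = 1,900,000/√2, so w ≈ 1159.1 mm; long side = w√2 ≈ 1639.2 mm.

1159 × 1639 mm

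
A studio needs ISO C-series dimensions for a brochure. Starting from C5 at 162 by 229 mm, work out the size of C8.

C6: ⌊229/2⌋ × 162 = 114 × 162 mm
C7: ⌊162/2⌋ × 114 = 81 × 114 mm
C8: ⌊114/2⌋ × 81 = 57 × 81 mm

57 × 81 mm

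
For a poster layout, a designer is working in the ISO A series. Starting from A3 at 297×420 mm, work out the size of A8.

A4: ⌊420/2⌋ × 297 = 210 × 297 mm
A5: ⌊297/2⌋ × 210 = 148 × 210 mm
A6: ⌊210/2⌋ × 148 = 105 × 148 mm
A7: ⌊148/2⌋ × 105 = 74 × 105 mm
A8: ⌊105/2⌋ × 74 = 52 × 74 mm

52 × 74 mm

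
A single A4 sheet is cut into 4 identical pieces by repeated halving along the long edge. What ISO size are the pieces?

4 = 2^2, so 2 halving steps.
A4 → A5 → … → A6 after 2 steps.

A6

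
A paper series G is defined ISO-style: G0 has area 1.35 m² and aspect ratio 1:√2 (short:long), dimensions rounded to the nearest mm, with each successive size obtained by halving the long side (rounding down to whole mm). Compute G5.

Let G0's short side be w mm. w · w√2 = 1.35 m² = 1,350,000 mm², so w ≈ 977.0 mm and w√2 ≈ 1381.7 mm → G0 = 977 × 1382 mm.
G1: ⌊1382/2⌋ × 977 = 691 × 977 mm
G2: ⌊977/2⌋ × 691 = 488 × 691 mm
G3: ⌊691/2⌋ × 488 = 345 × 488 mm
G4: ⌊488/2⌋ × 345 = 244 × 345 mm
G5: ⌊345/2⌋ × 244 = 172 × 244 mm

172 × 244 mm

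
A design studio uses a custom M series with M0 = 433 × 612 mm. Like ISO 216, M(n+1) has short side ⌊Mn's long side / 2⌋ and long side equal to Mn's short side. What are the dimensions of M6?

54 × 76 mm

M1 = 306 × 433 mm (from M0 by 1 halving).
M2: ⌊433/2⌋ × 306 = 216 × 306 mm
M3: ⌊306/2⌋ × 216 = 153 × 216 mm
M4: ⌊216/2⌋ × 153 = 108 × 153 mm
M5: ⌊153/2⌋ × 108 = 76 × 108 mm
M6: ⌊108/2⌋ × 76 = 54 × 76 mm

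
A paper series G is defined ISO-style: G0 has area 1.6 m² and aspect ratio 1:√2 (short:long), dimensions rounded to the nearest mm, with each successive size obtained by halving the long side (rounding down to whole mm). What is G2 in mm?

Let G0's short side be w mm. w · w√2 = 1.6 m² = 1,600,000 mm², so w ≈ 1063.7 mm and w√2 ≈ 1504.2 mm → G0 = 1064 × 1504 mm.
G1: ⌊1504/2⌋ × 1064 = 752 × 1064 mm
G2: ⌊1064/2⌋ × 752 = 532 × 752 mm

532 × 752 mm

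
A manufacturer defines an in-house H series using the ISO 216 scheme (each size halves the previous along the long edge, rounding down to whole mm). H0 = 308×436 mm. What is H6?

38 × 54 mm

H1 = 218 × 308 mm (from H0 by 1 halving).
H2: ⌊308/2⌋ × 218 = 154 × 218 mm
H3: ⌊218/2⌋ × 154 = 109 × 154 mm
H4: ⌊154/2⌋ × 109 = 77 × 109 mm
H5: ⌊109/2⌋ × 77 = 54 × 77 mm
H6: ⌊77/2⌋ × 54 = 38 × 54 mm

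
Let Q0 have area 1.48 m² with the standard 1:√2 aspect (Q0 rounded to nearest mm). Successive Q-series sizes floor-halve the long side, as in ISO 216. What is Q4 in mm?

Let Q0's short side be w mm. w · w√2 = 1.48 m² = 1,480,000 mm², so w ≈ 1023.0 mm and w√2 ≈ 1446.7 mm → Q0 = 1023 × 1447 mm.
Q1: ⌊1447/2⌋ × 1023 = 723 × 1023 mm
Q2: ⌊1023/2⌋ × 723 = 511 × 723 mm
Q3: ⌊723/2⌋ × 511 = 361 × 511 mm
Q4: ⌊511/2⌋ × 361 = 255 × 361 mm

255 × 361 mm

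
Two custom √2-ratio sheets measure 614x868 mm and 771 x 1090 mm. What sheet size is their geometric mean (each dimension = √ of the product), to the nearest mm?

688 × 973 mm

Short side: √(614 · 771) = √473394 ≈ 688.0 → 688 mm
Long side: √(868 · 1090) = √946120 ≈ 972.7 → 973 mm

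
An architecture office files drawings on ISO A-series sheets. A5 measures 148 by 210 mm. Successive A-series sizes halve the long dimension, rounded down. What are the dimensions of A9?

37 × 52 mm

A6: ⌊210/2⌋ × 148 = 105 × 148 mm
A7: ⌊148/2⌋ × 105 = 74 × 105 mm
A8: ⌊105/2⌋ × 74 = 52 × 74 mm
A9: ⌊74/2⌋ × 52 = 37 × 52 mm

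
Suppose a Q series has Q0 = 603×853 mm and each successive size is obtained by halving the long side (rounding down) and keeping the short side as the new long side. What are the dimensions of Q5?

106 × 150 mm

Q1: ⌊853/2⌋ × 603 = 426 × 603 mm
Q2: ⌊603/2⌋ × 426 = 301 × 426 mm
Q3: ⌊426/2⌋ × 301 = 213 × 301 mm
Q4: ⌊301/2⌋ × 213 = 150 × 213 mm
Q5: ⌊213/2⌋ × 150 = 106 × 150 mm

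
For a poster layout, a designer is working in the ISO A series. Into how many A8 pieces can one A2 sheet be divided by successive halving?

A2 = 420 × 594 mm; A8 = 52 × 74 mm.
Each halving step doubles the count; 6 steps from A2 to A8.
2^6 = 64.

64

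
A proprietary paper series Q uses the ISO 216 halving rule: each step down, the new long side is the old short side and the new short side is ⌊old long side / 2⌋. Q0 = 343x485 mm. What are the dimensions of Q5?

Q1: ⌊485/2⌋ × 343 = 242 × 343 mm
Q2: ⌊343/2⌋ × 242 = 171 × 242 mm
Q3: ⌊242/2⌋ × 171 = 121 × 171 mm
Q4: ⌊171/2⌋ × 121 = 85 × 121 mm
Q5: ⌊121/2⌋ × 85 = 60 × 85 mm

60 × 85 mm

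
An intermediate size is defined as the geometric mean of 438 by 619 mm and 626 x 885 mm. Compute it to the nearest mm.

Short side: √(438 · 626) = √274188 ≈ 523.6 → 524 mm
Long side: √(619 · 885) = √547815 ≈ 740.1 → 740 mm

524 × 740 mm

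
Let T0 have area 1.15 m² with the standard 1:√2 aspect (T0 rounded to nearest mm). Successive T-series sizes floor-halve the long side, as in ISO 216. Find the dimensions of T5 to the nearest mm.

159 × 225 mm

Let T0's short side be w mm. w · w√2 = 1.15 m² = 1,150,000 mm², so w ≈ 901.8 mm and w√2 ≈ 1275.3 mm → T0 = 902 × 1275 mm.
T1: ⌊1275/2⌋ × 902 = 637 × 902 mm
T2: ⌊902/2⌋ × 637 = 451 × 637 mm
T3: ⌊637/2⌋ × 451 = 318 × 451 mm
T4: ⌊451/2⌋ × 318 = 225 × 318 mm
T5: ⌊318/2⌋ × 225 = 159 × 225 mm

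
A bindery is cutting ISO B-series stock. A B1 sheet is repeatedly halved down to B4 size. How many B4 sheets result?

B1 = 707 × 1000 mm; B4 = 250 × 353 mm.
Each halving step doubles the count; 3 steps from B1 to B4.
2^3 = 8.

8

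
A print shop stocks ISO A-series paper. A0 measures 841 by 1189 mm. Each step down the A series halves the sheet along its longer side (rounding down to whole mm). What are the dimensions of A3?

297 × 420 mm

A1: ⌊1189/2⌋ × 841 = 594 × 841 mm
A2: ⌊841/2⌋ × 594 = 420 × 594 mm
A3: ⌊594/2⌋ × 420 = 297 × 420 mm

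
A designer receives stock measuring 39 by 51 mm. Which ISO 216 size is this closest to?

Aspect ratio 51/39 ≈ 1.308 (ISO target is √2 ≈ 1.414).
In the A-series (A0 area = 1 m²): A9 = 37 × 52 mm.
Off by 3 mm total — nearest standard size.

A9 (37 × 52 mm)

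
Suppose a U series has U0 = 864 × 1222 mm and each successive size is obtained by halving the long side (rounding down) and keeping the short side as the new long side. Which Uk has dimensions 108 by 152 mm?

U0: 864 × 1222 mm
U1: 611 × 864 mm
U2: 432 × 611 mm
U3: 305 × 432 mm
U4: 216 × 305 mm
U5: 152 × 216 mm
U6: 108 × 152 mm
U7: 76 × 108 mm
→ matches U6.

U6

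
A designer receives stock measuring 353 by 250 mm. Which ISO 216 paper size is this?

Aspect ratio 353/250 ≈ 1.412 — close to the ISO √2 ≈ 1.414.
In the B-series (B0 = 1000 × 1414 mm): B4 = 250 × 353 mm.

B4 (250 × 353 mm)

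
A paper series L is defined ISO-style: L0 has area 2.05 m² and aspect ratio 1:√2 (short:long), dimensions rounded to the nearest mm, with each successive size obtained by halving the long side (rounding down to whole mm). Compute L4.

301 × 425 mm

Let L0's short side be w mm. w · w√2 = 2.05 m² = 2,050,000 mm², so w ≈ 1204.0 mm and w√2 ≈ 1702.7 mm → L0 = 1204 × 1703 mm.
L1: ⌊1703/2⌋ × 1204 = 851 × 1204 mm
L2: ⌊1204/2⌋ × 851 = 602 × 851 mm
L3: ⌊851/2⌋ × 602 = 425 × 602 mm
L4: ⌊602/2⌋ × 425 = 301 × 425 mm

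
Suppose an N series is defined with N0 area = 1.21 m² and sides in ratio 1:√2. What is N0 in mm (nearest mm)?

925 × 1308 mm

Let the short side be w mm. Then w · w√2 = 1.21 m² = 1,210,000 mm².
w² = 1,210,000/√2, so w ≈ 925.0 mm; long side = w√2 ≈ 1308.1 mm.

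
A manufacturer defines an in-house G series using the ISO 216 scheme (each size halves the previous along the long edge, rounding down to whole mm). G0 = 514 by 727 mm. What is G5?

G1: ⌊727/2⌋ × 514 = 363 × 514 mm
G2: ⌊514/2⌋ × 363 = 257 × 363 mm
G3: ⌊363/2⌋ × 257 = 181 × 257 mm
G4: ⌊257/2⌋ × 181 = 128 × 181 mm
G5: ⌊181/2⌋ × 128 = 90 × 128 mm

90 × 128 mm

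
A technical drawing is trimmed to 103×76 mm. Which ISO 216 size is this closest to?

Aspect ratio 103/76 ≈ 1.355 (ISO target is √2 ≈ 1.414).
In the A-series (A0 area = 1 m²): A7 = 74 × 105 mm.
Off by 4 mm total — nearest standard size.

A7 (74 × 105 mm)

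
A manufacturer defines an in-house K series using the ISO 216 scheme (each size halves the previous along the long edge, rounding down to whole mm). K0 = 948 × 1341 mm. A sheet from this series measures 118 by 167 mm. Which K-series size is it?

K0: 948 × 1341 mm
K1: 670 × 948 mm
K2: 474 × 670 mm
K3: 335 × 474 mm
K4: 237 × 335 mm
K5: 167 × 237 mm
K6: 118 × 167 mm
K7: 83 × 118 mm
→ matches K6.

K6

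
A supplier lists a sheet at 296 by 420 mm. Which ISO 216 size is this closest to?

A3 (297 × 420 mm)

Aspect ratio 420/296 ≈ 1.419 — close to the ISO √2 ≈ 1.414.
In the A-series (A0 area = 1 m²): A3 = 297 × 420 mm.
Off by 1 mm total — nearest standard size.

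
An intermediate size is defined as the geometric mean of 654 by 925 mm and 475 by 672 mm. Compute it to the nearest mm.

Short side: √(654 · 475) = √310650 ≈ 557.4 → 557 mm
Long side: √(925 · 672) = √621600 ≈ 788.4 → 788 mm

557 × 788 mm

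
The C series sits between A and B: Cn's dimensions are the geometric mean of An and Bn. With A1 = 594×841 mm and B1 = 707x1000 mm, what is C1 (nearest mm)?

648 × 917 mm

Short side: √(594 · 707) = √419958 ≈ 648.0 → 648 mm
Long side: √(841 · 1000) = √841000 ≈ 917.1 → 917 mm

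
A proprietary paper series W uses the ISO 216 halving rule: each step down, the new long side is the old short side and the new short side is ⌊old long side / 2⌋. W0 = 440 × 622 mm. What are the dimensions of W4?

110 × 155 mm

W1: ⌊622/2⌋ × 440 = 311 × 440 mm
W2: ⌊440/2⌋ × 311 = 220 × 311 mm
W3: ⌊311/2⌋ × 220 = 155 × 220 mm
W4: ⌊220/2⌋ × 155 = 110 × 155 mm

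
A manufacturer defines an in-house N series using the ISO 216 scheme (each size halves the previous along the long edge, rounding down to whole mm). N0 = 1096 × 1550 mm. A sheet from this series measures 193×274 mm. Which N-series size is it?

N5

N0: 1096 × 1550 mm
N1: 775 × 1096 mm
N2: 548 × 775 mm
N3: 387 × 548 mm
N4: 274 × 387 mm
N5: 193 × 274 mm
N6: 137 × 193 mm
→ matches N5.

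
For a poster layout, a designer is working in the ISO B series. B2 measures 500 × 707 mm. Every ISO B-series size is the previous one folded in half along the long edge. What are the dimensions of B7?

B3: ⌊707/2⌋ × 500 = 353 × 500 mm
B4: ⌊500/2⌋ × 353 = 250 × 353 mm
B5: ⌊353/2⌋ × 250 = 176 × 250 mm
B6: ⌊250/2⌋ × 176 = 125 × 176 mm
B7: ⌊176/2⌋ × 125 = 88 × 125 mm

88 × 125 mm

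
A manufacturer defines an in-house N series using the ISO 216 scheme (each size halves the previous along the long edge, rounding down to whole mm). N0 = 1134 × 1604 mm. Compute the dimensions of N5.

N1: ⌊1604/2⌋ × 1134 = 802 × 1134 mm
N2: ⌊1134/2⌋ × 802 = 567 × 802 mm
N3: ⌊802/2⌋ × 567 = 401 × 567 mm
N4: ⌊567/2⌋ × 401 = 283 × 401 mm
N5: ⌊401/2⌋ × 283 = 200 × 283 mm

200 × 283 mm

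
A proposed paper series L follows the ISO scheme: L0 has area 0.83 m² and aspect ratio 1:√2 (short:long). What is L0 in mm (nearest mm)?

766 × 1083 mm

Let the short side be w mm. Then w · w√2 = 0.83 m² = 830,000 mm².
w² = 830,000/√2, so w ≈ 766.1 mm; long side = w√2 ≈ 1083.4 mm.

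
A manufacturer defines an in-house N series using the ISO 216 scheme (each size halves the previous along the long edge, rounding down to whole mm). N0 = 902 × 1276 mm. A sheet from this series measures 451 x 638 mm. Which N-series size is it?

N0: 902 × 1276 mm
N1: 638 × 902 mm
N2: 451 × 638 mm
N3: 319 × 451 mm
→ matches N2.

N2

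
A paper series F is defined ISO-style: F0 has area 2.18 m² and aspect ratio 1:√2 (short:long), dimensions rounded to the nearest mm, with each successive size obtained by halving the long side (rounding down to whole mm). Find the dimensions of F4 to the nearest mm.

Let F0's short side be w mm. w · w√2 = 2.18 m² = 2,180,000 mm², so w ≈ 1241.6 mm and w√2 ≈ 1755.8 mm → F0 = 1242 × 1756 mm.
F1: ⌊1756/2⌋ × 1242 = 878 × 1242 mm
F2: ⌊1242/2⌋ × 878 = 621 × 878 mm
F3: ⌊878/2⌋ × 621 = 439 × 621 mm
F4: ⌊621/2⌋ × 439 = 310 × 439 mm

310 × 439 mm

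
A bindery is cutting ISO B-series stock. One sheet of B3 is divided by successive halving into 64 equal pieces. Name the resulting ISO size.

64 = 2^6, so 6 halving steps.
B3 → B4 → … → B9 after 6 steps.

B9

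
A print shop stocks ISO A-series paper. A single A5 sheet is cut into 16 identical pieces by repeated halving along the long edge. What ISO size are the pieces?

A9

16 = 2^4, so 4 halving steps.
A5 → A6 → … → A9 after 4 steps.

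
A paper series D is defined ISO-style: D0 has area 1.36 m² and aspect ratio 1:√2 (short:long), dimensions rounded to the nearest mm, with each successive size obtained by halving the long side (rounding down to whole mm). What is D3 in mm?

346 × 490 mm

Let D0's short side be w mm. w · w√2 = 1.36 m² = 1,360,000 mm², so w ≈ 980.6 mm and w√2 ≈ 1386.8 mm → D0 = 981 × 1387 mm.
D1: ⌊1387/2⌋ × 981 = 693 × 981 mm
D2: ⌊981/2⌋ × 693 = 490 × 693 mm
D3: ⌊693/2⌋ × 490 = 346 × 490 mm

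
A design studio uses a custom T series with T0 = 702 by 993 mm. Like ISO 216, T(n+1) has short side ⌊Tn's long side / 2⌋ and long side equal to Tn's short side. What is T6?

T1: ⌊993/2⌋ × 702 = 496 × 702 mm
T2: ⌊702/2⌋ × 496 = 351 × 496 mm
T3: ⌊496/2⌋ × 351 = 248 × 351 mm
T4: ⌊351/2⌋ × 248 = 175 × 248 mm
T5: ⌊248/2⌋ × 175 = 124 × 175 mm
T6: ⌊175/2⌋ × 124 = 87 × 124 mm

87 × 124 mm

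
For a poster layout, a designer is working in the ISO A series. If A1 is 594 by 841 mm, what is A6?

105 × 148 mm

A2: ⌊841/2⌋ × 594 = 420 × 594 mm
A3: ⌊594/2⌋ × 420 = 297 × 420 mm
A4: ⌊420/2⌋ × 297 = 210 × 297 mm
A5: ⌊297/2⌋ × 210 = 148 × 210 mm
A6: ⌊210/2⌋ × 148 = 105 × 148 mm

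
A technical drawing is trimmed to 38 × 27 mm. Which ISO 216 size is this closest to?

Aspect ratio 38/27 ≈ 1.407 — close to the ISO √2 ≈ 1.414.
In the A-series (A0 area = 1 m²): A10 = 26 × 37 mm.
Off by 2 mm total — nearest standard size.

A10 (26 × 37 mm)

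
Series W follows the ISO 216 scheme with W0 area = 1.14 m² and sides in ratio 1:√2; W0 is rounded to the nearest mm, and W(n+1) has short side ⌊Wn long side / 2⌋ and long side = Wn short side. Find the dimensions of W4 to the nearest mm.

224 × 317 mm

Let W0's short side be w mm. w · w√2 = 1.14 m² = 1,140,000 mm², so w ≈ 897.8 mm and w√2 ≈ 1269.7 mm → W0 = 898 × 1270 mm.
W1: ⌊1270/2⌋ × 898 = 635 × 898 mm
W2: ⌊898/2⌋ × 635 = 449 × 635 mm
W3: ⌊635/2⌋ × 449 = 317 × 449 mm
W4: ⌊449/2⌋ × 317 = 224 × 317 mm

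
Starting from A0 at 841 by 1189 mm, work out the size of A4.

210 × 297 mm

A1: ⌊1189/2⌋ × 841 = 594 × 841 mm
A2: ⌊841/2⌋ × 594 = 420 × 594 mm
A3: ⌊594/2⌋ × 420 = 297 × 420 mm
A4: ⌊420/2⌋ × 297 = 210 × 297 mm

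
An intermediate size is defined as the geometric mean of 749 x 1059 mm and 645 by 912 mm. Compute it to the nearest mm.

Short side: √(749 · 645) = √483105 ≈ 695.1 → 695 mm
Long side: √(1059 · 912) = √965808 ≈ 982.8 → 983 mm

695 × 983 mm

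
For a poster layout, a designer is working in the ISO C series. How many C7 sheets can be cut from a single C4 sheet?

C4 = 229 × 324 mm; C7 = 81 × 114 mm.
Each halving step doubles the count; 3 steps from C4 to C7.
2^3 = 8.

8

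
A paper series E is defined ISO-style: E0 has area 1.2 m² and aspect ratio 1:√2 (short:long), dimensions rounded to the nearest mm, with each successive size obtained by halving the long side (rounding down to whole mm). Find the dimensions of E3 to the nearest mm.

325 × 460 mm

Let E0's short side be w mm. w · w√2 = 1.2 m² = 1,200,000 mm², so w ≈ 921.2 mm and w√2 ≈ 1302.7 mm → E0 = 921 × 1303 mm.
E1: ⌊1303/2⌋ × 921 = 651 × 921 mm
E2: ⌊921/2⌋ × 651 = 460 × 651 mm
E3: ⌊651/2⌋ × 460 = 325 × 460 mm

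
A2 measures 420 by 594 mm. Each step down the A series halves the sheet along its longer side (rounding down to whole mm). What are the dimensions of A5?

148 × 210 mm

A3: ⌊594/2⌋ × 420 = 297 × 420 mm
A4: ⌊420/2⌋ × 297 = 210 × 297 mm
A5: ⌊297/2⌋ × 210 = 148 × 210 mm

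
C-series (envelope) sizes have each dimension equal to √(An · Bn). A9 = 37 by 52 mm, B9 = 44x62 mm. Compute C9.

40 × 57 mm

Short side: √(37 · 44) = √1628 ≈ 40.3 → 40 mm
Long side: √(52 · 62) = √3224 ≈ 56.8 → 57 mm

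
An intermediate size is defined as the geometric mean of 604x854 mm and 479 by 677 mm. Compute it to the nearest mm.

Short side: √(604 · 479) = √289316 ≈ 537.9 → 538 mm
Long side: √(854 · 677) = √578158 ≈ 760.4 → 760 mm

538 × 760 mm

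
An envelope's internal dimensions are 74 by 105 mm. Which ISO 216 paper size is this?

Aspect ratio 105/74 ≈ 1.419 — close to the ISO √2 ≈ 1.414.
In the A-series (A0 area = 1 m²): A7 = 74 × 105 mm.

A7 (74 × 105 mm)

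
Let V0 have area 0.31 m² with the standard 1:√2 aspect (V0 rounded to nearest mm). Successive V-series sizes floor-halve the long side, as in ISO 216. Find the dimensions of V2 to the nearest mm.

234 × 331 mm

Let V0's short side be w mm. w · w√2 = 0.31 m² = 310,000 mm², so w ≈ 468.2 mm and w√2 ≈ 662.1 mm → V0 = 468 × 662 mm.
V1: ⌊662/2⌋ × 468 = 331 × 468 mm
V2: ⌊468/2⌋ × 331 = 234 × 331 mm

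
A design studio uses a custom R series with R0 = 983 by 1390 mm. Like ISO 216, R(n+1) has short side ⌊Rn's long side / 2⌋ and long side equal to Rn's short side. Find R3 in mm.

347 × 491 mm

R1: ⌊1390/2⌋ × 983 = 695 × 983 mm
R2: ⌊983/2⌋ × 695 = 491 × 695 mm
R3: ⌊695/2⌋ × 491 = 347 × 491 mm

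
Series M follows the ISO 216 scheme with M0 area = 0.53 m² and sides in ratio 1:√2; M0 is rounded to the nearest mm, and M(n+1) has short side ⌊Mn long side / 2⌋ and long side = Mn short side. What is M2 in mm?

Let M0's short side be w mm. w · w√2 = 0.53 m² = 530,000 mm², so w ≈ 612.2 mm and w√2 ≈ 865.8 mm → M0 = 612 × 866 mm.
M1: ⌊866/2⌋ × 612 = 433 × 612 mm
M2: ⌊612/2⌋ × 433 = 306 × 433 mm

306 × 433 mm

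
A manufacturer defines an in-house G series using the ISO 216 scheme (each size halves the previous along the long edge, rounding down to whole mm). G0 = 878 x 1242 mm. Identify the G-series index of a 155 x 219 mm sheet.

G5

G0: 878 × 1242 mm
G1: 621 × 878 mm
G2: 439 × 621 mm
G3: 310 × 439 mm
G4: 219 × 310 mm
G5: 155 × 219 mm
G6: 109 × 155 mm
→ matches G5.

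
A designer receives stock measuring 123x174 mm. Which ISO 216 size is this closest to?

Aspect ratio 174/123 ≈ 1.415 — close to the ISO √2 ≈ 1.414.
In the B-series (B0 = 1000 × 1414 mm): B6 = 125 × 176 mm.
Off by 4 mm total — nearest standard size.

B6 (125 × 176 mm)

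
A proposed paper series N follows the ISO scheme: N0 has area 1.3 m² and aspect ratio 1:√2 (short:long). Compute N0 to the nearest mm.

959 × 1356 mm

Let the short side be w mm. Then w · w√2 = 1.3 m² = 1,300,000 mm².
w² = 1,300,000/√2, so w ≈ 958.8 mm; long side = w√2 ≈ 1355.9 mm.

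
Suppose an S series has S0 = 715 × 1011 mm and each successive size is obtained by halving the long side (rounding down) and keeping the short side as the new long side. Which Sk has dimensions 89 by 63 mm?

S0: 715 × 1011 mm
S1: 505 × 715 mm
S2: 357 × 505 mm
S3: 252 × 357 mm
S4: 178 × 252 mm
S5: 126 × 178 mm
S6: 89 × 126 mm
S7: 63 × 89 mm
S8: 44 × 63 mm
→ matches S7.

S7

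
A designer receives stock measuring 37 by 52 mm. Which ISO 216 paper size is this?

Aspect ratio 52/37 ≈ 1.405 — close to the ISO √2 ≈ 1.414.
In the A-series (A0 area = 1 m²): A9 = 37 × 52 mm.

A9 (37 × 52 mm)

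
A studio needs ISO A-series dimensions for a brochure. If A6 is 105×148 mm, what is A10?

26 × 37 mm

A7: ⌊148/2⌋ × 105 = 74 × 105 mm
A8: ⌊105/2⌋ × 74 = 52 × 74 mm
A9: ⌊74/2⌋ × 52 = 37 × 52 mm
A10: ⌊52/2⌋ × 37 = 26 × 37 mm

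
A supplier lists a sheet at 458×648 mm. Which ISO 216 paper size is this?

C2 (458 × 648 mm)

Aspect ratio 648/458 ≈ 1.415 — close to the ISO √2 ≈ 1.414.
In the C-series (envelope sizes, between A and B): C2 = 458 × 648 mm.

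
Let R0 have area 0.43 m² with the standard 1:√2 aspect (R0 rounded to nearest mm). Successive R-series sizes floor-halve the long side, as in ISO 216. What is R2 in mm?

275 × 390 mm

Let R0's short side be w mm. w · w√2 = 0.43 m² = 430,000 mm², so w ≈ 551.4 mm and w√2 ≈ 779.8 mm → R0 = 551 × 780 mm.
R1: ⌊780/2⌋ × 551 = 390 × 551 mm
R2: ⌊551/2⌋ × 390 = 275 × 390 mm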